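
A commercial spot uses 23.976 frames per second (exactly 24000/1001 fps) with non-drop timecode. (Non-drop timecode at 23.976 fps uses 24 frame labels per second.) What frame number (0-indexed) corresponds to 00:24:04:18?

Total seconds to the label: (0 × 3600 + 24 × 60 + 4) = 1444.
Frame index = 1444 × 24 + 18 = 34674.

34674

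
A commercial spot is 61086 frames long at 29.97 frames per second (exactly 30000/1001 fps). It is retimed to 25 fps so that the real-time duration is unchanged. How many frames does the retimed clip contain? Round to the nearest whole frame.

50956 frames

Frames at target rate = 61086 × (25) / (30000/1001) = 10191181/200 ≈ 50955.905.
Nearest whole frame: 50956.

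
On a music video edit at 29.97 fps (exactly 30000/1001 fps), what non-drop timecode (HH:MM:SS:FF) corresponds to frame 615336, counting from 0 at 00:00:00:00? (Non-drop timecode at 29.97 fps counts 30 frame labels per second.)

05:41:51:06

615336 ÷ 30 = 20511 full seconds, remainder 6 frames.
20511 s = 5 h 41 min 51 s.
Timecode: 05:41:51:06.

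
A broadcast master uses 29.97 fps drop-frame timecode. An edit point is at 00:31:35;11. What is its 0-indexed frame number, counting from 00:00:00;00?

Complete 10-minute blocks: 3, each 17982 frames → 53946.
Remaining 1 whole minute in the current block: 1800 + 0 × 1798 = 1800 frames.
Within the current minute: 35 × 30 + 11 − 2 = 1059 (labels ;00/;01 skipped at this minute). Total = 53946 + 1800 + 1059 = 56805.

56805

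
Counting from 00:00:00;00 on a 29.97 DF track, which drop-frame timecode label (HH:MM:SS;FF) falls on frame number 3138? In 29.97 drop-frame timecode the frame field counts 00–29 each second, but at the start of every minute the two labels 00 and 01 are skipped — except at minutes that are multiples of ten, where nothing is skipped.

00:01:44;20

Ten DF minutes hold 17982 frames, so frame 3138 lies in block 0 (frames 0–17981) with 3138 frames into that block.
The block's first minute is 1800 frames and the rest 1798 each; 3138 frames reaches minute 1, so 0 × 18 + 1 × 2 = 2 labels have been skipped so far.
Adding those back, label number 3138 + 2 = 3140 at 30 labels/s is 104 s + 20 f = 0 h 1 min 44 s frame 20, i.e. 00:01:44;20.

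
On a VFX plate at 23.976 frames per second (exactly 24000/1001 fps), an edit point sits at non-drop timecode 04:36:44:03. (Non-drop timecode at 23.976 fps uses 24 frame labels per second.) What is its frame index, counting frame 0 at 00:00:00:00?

Total seconds to the label: (4 × 3600 + 36 × 60 + 44) = 16604.
Frame index = 16604 × 24 + 3 = 398499.

frame 398499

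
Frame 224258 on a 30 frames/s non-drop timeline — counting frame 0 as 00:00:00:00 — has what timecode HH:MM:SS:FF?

224258 ÷ 30 = 7475 full seconds, remainder 8 frames.
7475 s = 2 h 4 min 35 s.
Timecode: 02:04:35:08.

02:04:35:08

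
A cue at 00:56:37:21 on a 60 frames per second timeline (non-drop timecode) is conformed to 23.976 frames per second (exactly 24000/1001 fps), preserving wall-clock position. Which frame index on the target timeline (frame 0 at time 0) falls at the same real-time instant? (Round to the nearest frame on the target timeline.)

frame 81455

Source frame index: (0×3600 + 56×60 + 37) × 60 + 21 = 203841.
Real time: 203841 / (60) = 67947/20 s.
Target frame: (67947/20) × (24000/1001) = 7412400/91 ≈ 81454.945 → 81455.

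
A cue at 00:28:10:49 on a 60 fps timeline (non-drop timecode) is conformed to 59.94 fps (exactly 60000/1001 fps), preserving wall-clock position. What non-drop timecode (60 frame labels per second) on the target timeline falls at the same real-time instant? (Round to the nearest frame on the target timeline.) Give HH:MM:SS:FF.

00:28:09:08

Source frame index: (0×3600 + 28×60 + 10) × 60 + 49 = 101449.
Real time: 101449 / (60) = 101449/60 s.
Target frame: (101449/60) × (60000/1001) = 101449000/1001 ≈ 101347.652 → 101348.
At 60 labels/s: frame 101348 → 00:28:09:08.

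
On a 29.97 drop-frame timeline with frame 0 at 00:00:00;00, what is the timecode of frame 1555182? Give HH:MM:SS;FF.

Ten DF minutes hold 17982 frames, so frame 1555182 lies in block 86 (frames 1546452–1564433) with 8730 frames into that block.
The block's first minute is 1800 frames and the rest 1798 each; 8730 frames reaches minute 4, so 86 × 18 + 4 × 2 = 1556 labels have been skipped so far.
Adding those back, label number 1555182 + 1556 = 1556738 at 30 labels/s is 51891 s + 8 f = 14 h 24 min 51 s frame 8, i.e. 14:24:51;08.

14:24:51;08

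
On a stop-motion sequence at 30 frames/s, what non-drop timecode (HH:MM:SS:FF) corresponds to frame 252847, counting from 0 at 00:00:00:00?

02:20:28:07

252847 ÷ 30 = 8428 full seconds, remainder 7 frames.
8428 s = 2 h 20 min 28 s.
Timecode: 02:20:28:07.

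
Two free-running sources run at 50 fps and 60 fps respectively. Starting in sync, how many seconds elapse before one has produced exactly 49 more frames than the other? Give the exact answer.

4.9 seconds

The gap grows by |60 − 50| = 10 frames per second.
Time for a 49-frame gap: 49 ÷ (10) = 4.9 s.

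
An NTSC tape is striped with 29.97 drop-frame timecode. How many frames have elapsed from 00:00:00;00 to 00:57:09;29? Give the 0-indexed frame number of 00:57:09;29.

102795

As if non-drop at 30 labels/s: (0 × 3600 + 57 × 60 + 9) × 30 + 29 = 102899.
Minute boundaries passed: 57; those not divisible by 10: 57 − 5 = 52; dropped labels = 2 × 52 = 104.
Actual frame index = 102899 − 104 = 102795.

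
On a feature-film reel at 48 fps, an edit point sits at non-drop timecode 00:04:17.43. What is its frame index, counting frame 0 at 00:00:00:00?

Total seconds to the label: (0 × 3600 + 4 × 60 + 17) = 257.
Frame index = 257 × 48 + 43 = 12379.

12379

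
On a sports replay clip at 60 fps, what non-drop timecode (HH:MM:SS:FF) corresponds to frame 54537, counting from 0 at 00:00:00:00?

00:15:08:57

54537 ÷ 60 = 908 full seconds, remainder 57 frames.
908 s = 0 h 15 min 8 s.
Timecode: 00:15:08:57.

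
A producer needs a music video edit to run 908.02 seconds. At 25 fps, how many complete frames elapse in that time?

Frames = 908.02 × 25 = 45401/2 ≈ 22700.5000.
Complete frames: 22700.

22700 frames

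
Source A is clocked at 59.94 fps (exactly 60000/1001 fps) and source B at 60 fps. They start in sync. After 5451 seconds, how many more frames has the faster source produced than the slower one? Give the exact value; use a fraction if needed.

327060/1001 frames

A emits 60000/1001 × 5451 = 327060000/1001 frames; B emits 60 × 5451 = 327060.
Difference = 327060/1001 frames (≈ 326.7333); B is ahead of A.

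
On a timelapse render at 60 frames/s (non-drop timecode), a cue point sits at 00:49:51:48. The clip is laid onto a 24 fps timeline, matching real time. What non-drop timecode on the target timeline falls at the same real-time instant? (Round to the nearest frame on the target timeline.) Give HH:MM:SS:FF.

00:49:51:19

Source frame index: (0×3600 + 49×60 + 51) × 60 + 48 = 179508.
Real time: 179508 / (60) = 14959/5 s.
Target frame: (14959/5) × (24) = 359016/5 ≈ 71803.200 → 71803.
At 24 labels/s: frame 71803 → 00:49:51:19.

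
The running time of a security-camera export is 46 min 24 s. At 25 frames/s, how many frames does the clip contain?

46 min 24 s = 2784 s.
Frames = 2784 × 25 = 69600.

69600 frames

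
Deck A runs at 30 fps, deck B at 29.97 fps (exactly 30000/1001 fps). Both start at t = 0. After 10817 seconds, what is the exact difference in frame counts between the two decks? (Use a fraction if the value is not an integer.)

A emits 30 × 10817 = 324510 frames; B emits 30000/1001 × 10817 = 324510000/1001.
Difference = 324510/1001 frames (≈ 324.1858); B is behind A.

324510/1001 frames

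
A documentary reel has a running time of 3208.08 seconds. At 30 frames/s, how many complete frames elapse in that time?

96242 frames

Frames = 3208.08 × 30 = 481212/5 ≈ 96242.4000.
Complete frames: 96242.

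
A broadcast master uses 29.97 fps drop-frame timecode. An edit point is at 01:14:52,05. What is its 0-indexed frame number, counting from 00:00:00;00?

134631

Complete 10-minute blocks: 7, each 17982 frames → 125874.
Remaining 4 whole minutes in the current block: 1800 + 3 × 1798 = 7194 frames.
Within the current minute: 52 × 30 + 5 − 2 = 1563 (labels ;00/;01 skipped at this minute). Total = 125874 + 7194 + 1563 = 134631.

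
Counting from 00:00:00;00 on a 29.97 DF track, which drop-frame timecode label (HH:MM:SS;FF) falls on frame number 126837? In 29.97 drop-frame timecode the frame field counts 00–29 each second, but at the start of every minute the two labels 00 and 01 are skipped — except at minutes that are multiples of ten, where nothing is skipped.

01:10:32;03

Ten DF minutes hold 17982 frames, so frame 126837 lies in block 7 (frames 125874–143855) with 963 frames into that block.
The block's first minute is 1800 frames and the rest 1798 each; 963 frames reaches minute 0, so 7 × 18 + 0 × 2 = 126 labels have been skipped so far.
Adding those back, label number 126837 + 126 = 126963 at 30 labels/s is 4232 s + 3 f = 1 h 10 min 32 s frame 3, i.e. 01:10:32;03.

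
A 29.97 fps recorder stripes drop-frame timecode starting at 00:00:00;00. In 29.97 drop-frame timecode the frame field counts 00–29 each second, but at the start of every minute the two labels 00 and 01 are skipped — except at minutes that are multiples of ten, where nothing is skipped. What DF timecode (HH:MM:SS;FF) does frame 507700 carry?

Each 10-minute DF block holds 10 × 60 × 30 − 9 × 2 = 17982 frames. 507700 ÷ 17982 → 28 full blocks, remainder 4204.
Within the partial block the first minute is 1800 frames and each further minute 1798, so 2 further minute boundaries passed. Total skipped labels = 18 × 28 + 2 × 2 = 508.
Non-drop label index = 507700 + 508 = 508208; at 30 labels/s that is 04:42:20:08, i.e. DF 04:42:20;08.

04:42:20;08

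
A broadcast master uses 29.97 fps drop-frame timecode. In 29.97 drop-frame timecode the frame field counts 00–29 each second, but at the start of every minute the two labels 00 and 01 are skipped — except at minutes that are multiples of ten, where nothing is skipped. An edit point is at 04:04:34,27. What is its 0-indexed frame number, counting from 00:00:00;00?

Complete 10-minute blocks: 24, each 17982 frames → 431568.
Remaining 4 whole minutes in the current block: 1800 + 3 × 1798 = 7194 frames.
Within the current minute: 34 × 30 + 27 − 2 = 1045 (labels ;00/;01 skipped at this minute). Total = 431568 + 7194 + 1045 = 439807.

439807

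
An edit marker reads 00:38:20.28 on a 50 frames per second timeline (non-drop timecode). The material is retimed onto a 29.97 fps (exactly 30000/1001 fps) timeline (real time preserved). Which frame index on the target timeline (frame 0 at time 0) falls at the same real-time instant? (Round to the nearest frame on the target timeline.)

Source frame index: (0×3600 + 38×60 + 20) × 50 + 28 = 115028.
Real time: 115028 / (50) = 57514/25 s.
Target frame: (57514/25) × (30000/1001) = 69016800/1001 ≈ 68947.852 → 68948.

frame 68948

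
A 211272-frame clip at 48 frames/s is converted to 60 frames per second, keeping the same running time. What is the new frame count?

Frames at target rate = 211272 × (60) / (48) = 264090.

264090 frames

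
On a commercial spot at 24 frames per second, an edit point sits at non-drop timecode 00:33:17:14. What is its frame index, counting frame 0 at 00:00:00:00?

Total seconds to the label: (0 × 3600 + 33 × 60 + 17) = 1997.
Frame index = 1997 × 24 + 14 = 47942.

47942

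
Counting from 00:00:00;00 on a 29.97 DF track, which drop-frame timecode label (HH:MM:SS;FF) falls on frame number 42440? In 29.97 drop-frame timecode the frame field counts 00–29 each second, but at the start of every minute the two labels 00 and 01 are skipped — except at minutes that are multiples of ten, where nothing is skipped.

00:23:36;02

Ten DF minutes hold 17982 frames, so frame 42440 lies in block 2 (frames 35964–53945) with 6476 frames into that block.
The block's first minute is 1800 frames and the rest 1798 each; 6476 frames reaches minute 3, so 2 × 18 + 3 × 2 = 42 labels have been skipped so far.
Adding those back, label number 42440 + 42 = 42482 at 30 labels/s is 1416 s + 2 f = 0 h 23 min 36 s frame 2, i.e. 00:23:36;02.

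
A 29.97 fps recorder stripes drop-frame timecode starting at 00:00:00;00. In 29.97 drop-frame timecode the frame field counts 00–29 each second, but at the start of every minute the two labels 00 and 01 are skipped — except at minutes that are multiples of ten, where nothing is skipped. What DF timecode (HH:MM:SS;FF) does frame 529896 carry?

04:54:40;26

Ten DF minutes hold 17982 frames, so frame 529896 lies in block 29 (frames 521478–539459) with 8418 frames into that block.
The block's first minute is 1800 frames and the rest 1798 each; 8418 frames reaches minute 4, so 29 × 18 + 4 × 2 = 530 labels have been skipped so far.
Adding those back, label number 529896 + 530 = 530426 at 30 labels/s is 17680 s + 26 f = 4 h 54 min 40 s frame 26, i.e. 04:54:40;26.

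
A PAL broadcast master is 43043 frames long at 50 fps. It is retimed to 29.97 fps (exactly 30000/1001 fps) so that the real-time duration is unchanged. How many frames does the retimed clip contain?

25800 frames

Target frames = source frames × (target rate / source rate) = 43043 × (30000/1001)/(50) = 43043 × 600/1001 = 25800.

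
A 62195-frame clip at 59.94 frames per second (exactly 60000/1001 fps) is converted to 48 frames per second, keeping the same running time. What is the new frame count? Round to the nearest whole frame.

Frames at target rate = 62195 × (48) / (60000/1001) = 12451439/250 ≈ 49805.756.
Nearest whole frame: 49806.

49806 frames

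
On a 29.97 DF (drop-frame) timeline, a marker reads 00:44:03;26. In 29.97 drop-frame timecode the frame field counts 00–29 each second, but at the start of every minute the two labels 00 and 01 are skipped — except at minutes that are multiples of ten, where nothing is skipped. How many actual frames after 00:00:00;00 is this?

Complete 10-minute blocks: 4, each 17982 frames → 71928.
Remaining 4 whole minutes in the current block: 1800 + 3 × 1798 = 7194 frames.
Within the current minute: 3 × 30 + 26 − 2 = 114 (labels ;00/;01 skipped at this minute). Total = 71928 + 7194 + 114 = 79236.

79236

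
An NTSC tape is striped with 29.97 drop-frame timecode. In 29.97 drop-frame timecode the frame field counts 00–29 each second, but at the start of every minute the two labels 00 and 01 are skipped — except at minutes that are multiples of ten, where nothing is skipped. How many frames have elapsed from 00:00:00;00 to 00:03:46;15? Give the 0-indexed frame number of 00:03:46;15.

6789

As if non-drop at 30 labels/s: (0 × 3600 + 3 × 60 + 46) × 30 + 15 = 6795.
Minute boundaries passed: 3; those not divisible by 10: 3 − 0 = 3; dropped labels = 2 × 3 = 6.
Actual frame index = 6795 − 6 = 6789.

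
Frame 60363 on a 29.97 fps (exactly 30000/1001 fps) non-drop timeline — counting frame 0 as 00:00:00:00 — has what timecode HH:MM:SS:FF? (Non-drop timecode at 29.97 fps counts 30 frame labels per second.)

00:33:32:03

60363 ÷ 30 = 2012 full seconds, remainder 3 frames.
2012 s = 0 h 33 min 32 s.
Timecode: 00:33:32:03.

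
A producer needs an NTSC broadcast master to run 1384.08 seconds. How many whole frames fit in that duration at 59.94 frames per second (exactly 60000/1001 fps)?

82961 frames

Frames = 1384.08 × 60000/1001 = 83044800/1001 ≈ 82961.8382.
Complete frames: 82961.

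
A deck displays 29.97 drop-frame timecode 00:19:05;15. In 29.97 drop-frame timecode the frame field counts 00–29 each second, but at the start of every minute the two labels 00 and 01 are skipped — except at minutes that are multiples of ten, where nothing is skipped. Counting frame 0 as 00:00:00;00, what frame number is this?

As if non-drop at 30 labels/s: (0 × 3600 + 19 × 60 + 5) × 30 + 15 = 34365.
Minute boundaries passed: 19; those not divisible by 10: 19 − 1 = 18; dropped labels = 2 × 18 = 36.
Actual frame index = 34365 − 36 = 34329.

34329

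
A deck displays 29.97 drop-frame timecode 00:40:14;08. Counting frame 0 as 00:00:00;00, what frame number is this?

72356

As if non-drop at 30 labels/s: (0 × 3600 + 40 × 60 + 14) × 30 + 8 = 72428.
Minute boundaries passed: 40; those not divisible by 10: 40 − 4 = 36; dropped labels = 2 × 36 = 72.
Actual frame index = 72428 − 72 = 72356.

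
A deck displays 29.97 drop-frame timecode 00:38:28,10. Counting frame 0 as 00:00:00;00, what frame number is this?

Complete 10-minute blocks: 3, each 17982 frames → 53946.
Remaining 8 whole minutes in the current block: 1800 + 7 × 1798 = 14386 frames.
Within the current minute: 28 × 30 + 10 − 2 = 848 (labels ;00/;01 skipped at this minute). Total = 53946 + 14386 + 848 = 69180.

69180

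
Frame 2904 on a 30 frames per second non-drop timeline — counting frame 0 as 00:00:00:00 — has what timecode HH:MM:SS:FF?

2904 ÷ 30 = 96 full seconds, remainder 24 frames.
96 s = 0 h 1 min 36 s.
Timecode: 00:01:36:24.

00:01:36:24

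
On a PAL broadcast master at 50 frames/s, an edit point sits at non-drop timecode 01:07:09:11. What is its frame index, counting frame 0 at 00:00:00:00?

Total seconds to the label: (1 × 3600 + 7 × 60 + 9) = 4029.
Frame index = 4029 × 50 + 11 = 201461.

201461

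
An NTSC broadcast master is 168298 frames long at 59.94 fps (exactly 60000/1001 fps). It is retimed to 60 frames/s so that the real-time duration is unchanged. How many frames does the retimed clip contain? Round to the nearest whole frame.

168466 frames

Frames at target rate = 168298 × (60) / (60000/1001) = 84233149/500 ≈ 168466.298.
Nearest whole frame: 168466.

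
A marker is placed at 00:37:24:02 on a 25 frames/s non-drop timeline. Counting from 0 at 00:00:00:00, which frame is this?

Total seconds to the label: (0 × 3600 + 37 × 60 + 24) = 2244.
Frame index = 2244 × 25 + 2 = 56102.

frame 56102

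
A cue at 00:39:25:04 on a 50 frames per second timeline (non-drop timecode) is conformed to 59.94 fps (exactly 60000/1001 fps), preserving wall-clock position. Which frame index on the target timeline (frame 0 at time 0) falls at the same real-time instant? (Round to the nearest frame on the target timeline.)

Source frame index: (0×3600 + 39×60 + 25) × 50 + 4 = 118254.
Real time: 118254 / (50) = 59127/25 s.
Target frame: (59127/25) × (60000/1001) = 141904800/1001 ≈ 141763.037 → 141763.

frame 141763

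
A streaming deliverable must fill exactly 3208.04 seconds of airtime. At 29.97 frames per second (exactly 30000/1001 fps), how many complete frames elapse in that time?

96145 frames

Frames = 3208.04 × 30000/1001 = 8749200/91 ≈ 96145.0549.
Complete frames: 96145.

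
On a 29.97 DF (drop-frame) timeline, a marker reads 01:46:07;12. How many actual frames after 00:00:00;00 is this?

Complete 10-minute blocks: 10, each 17982 frames → 179820.
Remaining 6 whole minutes in the current block: 1800 + 5 × 1798 = 10790 frames.
Within the current minute: 7 × 30 + 12 − 2 = 220 (labels ;00/;01 skipped at this minute). Total = 179820 + 10790 + 220 = 190830.

190830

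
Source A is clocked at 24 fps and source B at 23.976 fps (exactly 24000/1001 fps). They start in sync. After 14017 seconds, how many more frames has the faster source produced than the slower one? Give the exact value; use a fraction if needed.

A emits 24 × 14017 = 336408 frames; B emits 24000/1001 × 14017 = 336408000/1001.
Difference = 336408/1001 frames (≈ 336.0719); B is behind A.

336408/1001 frames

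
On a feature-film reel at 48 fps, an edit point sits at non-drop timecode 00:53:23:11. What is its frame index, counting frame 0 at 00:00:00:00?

frame 153755

Total seconds to the label: (0 × 3600 + 53 × 60 + 23) = 3203.
Frame index = 3203 × 48 + 11 = 153755.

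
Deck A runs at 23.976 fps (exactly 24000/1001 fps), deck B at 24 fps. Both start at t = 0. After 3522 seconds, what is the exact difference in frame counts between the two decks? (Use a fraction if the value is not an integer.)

84528/1001 frames

A emits 24000/1001 × 3522 = 84528000/1001 frames; B emits 24 × 3522 = 84528.
Difference = 84528/1001 frames (≈ 84.4436); B is ahead of A.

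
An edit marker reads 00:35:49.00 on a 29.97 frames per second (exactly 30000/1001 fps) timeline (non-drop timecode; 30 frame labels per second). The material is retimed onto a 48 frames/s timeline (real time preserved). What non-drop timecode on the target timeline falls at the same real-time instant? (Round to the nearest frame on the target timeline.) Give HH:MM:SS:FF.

00:35:51:07

Source frame index: (0×3600 + 35×60 + 49) × 30 + 0 = 64470.
Real time: 64470 / (30000/1001) = 2151149/1000 s.
Target frame: (2151149/1000) × (48) = 12906894/125 ≈ 103255.152 → 103255.
At 48 labels/s: frame 103255 → 00:35:51:07.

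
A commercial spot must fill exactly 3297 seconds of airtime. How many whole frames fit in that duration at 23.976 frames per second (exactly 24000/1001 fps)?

Frames = 3297 × 24000/1001 = 11304000/143 ≈ 79048.9510.
Complete frames: 79048.

79048 frames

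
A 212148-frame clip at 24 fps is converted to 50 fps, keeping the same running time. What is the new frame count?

441975 frames

Target frames = source frames × (target rate / source rate) = 212148 × (50)/(24) = 212148 × 25/12 = 441975.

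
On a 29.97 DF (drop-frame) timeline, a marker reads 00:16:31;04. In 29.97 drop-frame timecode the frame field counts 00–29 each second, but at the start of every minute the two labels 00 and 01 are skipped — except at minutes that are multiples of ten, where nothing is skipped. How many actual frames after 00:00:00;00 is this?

Complete 10-minute blocks: 1, each 17982 frames → 17982.
Remaining 6 whole minutes in the current block: 1800 + 5 × 1798 = 10790 frames.
Within the current minute: 31 × 30 + 4 − 2 = 932 (labels ;00/;01 skipped at this minute). Total = 17982 + 10790 + 932 = 29704.

29704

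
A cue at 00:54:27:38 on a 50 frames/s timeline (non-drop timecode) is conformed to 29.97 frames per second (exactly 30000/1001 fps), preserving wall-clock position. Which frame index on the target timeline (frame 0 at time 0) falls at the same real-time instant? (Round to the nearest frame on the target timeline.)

frame 97935

Source frame index: (0×3600 + 54×60 + 27) × 50 + 38 = 163388.
Real time: 163388 / (50) = 81694/25 s.
Target frame: (81694/25) × (30000/1001) = 98032800/1001 ≈ 97934.865 → 97935.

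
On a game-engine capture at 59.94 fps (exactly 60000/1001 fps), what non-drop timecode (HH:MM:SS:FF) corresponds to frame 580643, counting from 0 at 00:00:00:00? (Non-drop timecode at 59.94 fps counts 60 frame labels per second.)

580643 ÷ 60 = 9677 full seconds, remainder 23 frames.
9677 s = 2 h 41 min 17 s.
Timecode: 02:41:17:23.

02:41:17:23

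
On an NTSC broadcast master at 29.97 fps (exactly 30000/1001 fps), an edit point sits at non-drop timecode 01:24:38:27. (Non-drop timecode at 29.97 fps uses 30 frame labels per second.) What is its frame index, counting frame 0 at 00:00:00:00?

152367

Total seconds to the label: (1 × 3600 + 24 × 60 + 38) = 5078.
Frame index = 5078 × 30 + 27 = 152367.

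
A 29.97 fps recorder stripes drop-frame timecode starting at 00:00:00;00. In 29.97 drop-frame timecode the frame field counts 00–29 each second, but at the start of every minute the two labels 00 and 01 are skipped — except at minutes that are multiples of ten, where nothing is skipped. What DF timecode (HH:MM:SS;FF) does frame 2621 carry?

00:01:27;13

Each 10-minute DF block holds 10 × 60 × 30 − 9 × 2 = 17982 frames. 2621 ÷ 17982 → 0 full blocks, remainder 2621.
Within the partial block the first minute is 1800 frames and each further minute 1798, so 1 further minute boundary passed. Total skipped labels = 18 × 0 + 2 × 1 = 2.
Non-drop label index = 2621 + 2 = 2623; at 30 labels/s that is 00:01:27:13, i.e. DF 00:01:27;13.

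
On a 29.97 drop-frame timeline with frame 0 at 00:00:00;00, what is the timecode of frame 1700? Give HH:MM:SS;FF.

Ten DF minutes hold 17982 frames, so frame 1700 lies in block 0 (frames 0–17981) with 1700 frames into that block.
The block's first minute is 1800 frames and the rest 1798 each; 1700 frames reaches minute 0, so 0 × 18 + 0 × 2 = 0 labels have been skipped so far.
Adding those back, label number 1700 + 0 = 1700 at 30 labels/s is 56 s + 20 f = 0 h 0 min 56 s frame 20, i.e. 00:00:56;20.

00:00:56;20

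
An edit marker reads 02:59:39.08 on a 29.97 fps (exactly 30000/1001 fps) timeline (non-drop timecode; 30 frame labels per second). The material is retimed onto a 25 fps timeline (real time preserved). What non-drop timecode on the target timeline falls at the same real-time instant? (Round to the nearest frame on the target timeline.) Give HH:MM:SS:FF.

02:59:50:01

Source frame index: (2×3600 + 59×60 + 39) × 30 + 8 = 323378.
Real time: 323378 / (30000/1001) = 161850689/15000 s.
Target frame: (161850689/15000) × (25) = 161850689/600 ≈ 269751.148 → 269751.
At 25 labels/s: frame 269751 → 02:59:50:01.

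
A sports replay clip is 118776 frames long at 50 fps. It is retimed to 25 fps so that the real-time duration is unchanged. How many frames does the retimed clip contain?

Target frames = source frames × (target rate / source rate) = 118776 × (25)/(50) = 118776 × 1/2 = 59388.

59388 frames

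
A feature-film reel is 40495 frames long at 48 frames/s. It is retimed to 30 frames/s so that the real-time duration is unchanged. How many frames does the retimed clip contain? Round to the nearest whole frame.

Frames at target rate = 40495 × (30) / (48) = 202475/8 ≈ 25309.375.
Nearest whole frame: 25309.

25309 frames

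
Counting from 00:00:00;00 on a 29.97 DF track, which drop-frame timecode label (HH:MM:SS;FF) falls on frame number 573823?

Ten DF minutes hold 17982 frames, so frame 573823 lies in block 31 (frames 557442–575423) with 16381 frames into that block.
The block's first minute is 1800 frames and the rest 1798 each; 16381 frames reaches minute 9, so 31 × 18 + 9 × 2 = 576 labels have been skipped so far.
Adding those back, label number 573823 + 576 = 574399 at 30 labels/s is 19146 s + 19 f = 5 h 19 min 6 s frame 19, i.e. 05:19:06;19.

05:19:06;19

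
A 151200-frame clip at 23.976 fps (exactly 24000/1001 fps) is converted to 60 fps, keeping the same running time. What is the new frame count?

Target frames = source frames × (target rate / source rate) = 151200 × (60)/(24000/1001) = 151200 × 1001/400 = 378378.

378378 frames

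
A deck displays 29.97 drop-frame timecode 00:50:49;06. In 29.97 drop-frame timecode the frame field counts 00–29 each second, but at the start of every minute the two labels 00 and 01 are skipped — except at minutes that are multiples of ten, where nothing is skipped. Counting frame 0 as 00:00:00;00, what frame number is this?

91386

As if non-drop at 30 labels/s: (0 × 3600 + 50 × 60 + 49) × 30 + 6 = 91476.
Minute boundaries passed: 50; those not divisible by 10: 50 − 5 = 45; dropped labels = 2 × 45 = 90.
Actual frame index = 91476 − 90 = 91386.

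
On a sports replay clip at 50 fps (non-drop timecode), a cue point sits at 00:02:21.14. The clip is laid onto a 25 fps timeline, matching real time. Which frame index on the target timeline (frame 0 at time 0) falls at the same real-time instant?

frame 3532

Source frame index: (0×3600 + 2×60 + 21) × 50 + 14 = 7064.
Real time: 7064 / (50) = 3532/25 s.
Target frame: (3532/25) × (25) = 3532.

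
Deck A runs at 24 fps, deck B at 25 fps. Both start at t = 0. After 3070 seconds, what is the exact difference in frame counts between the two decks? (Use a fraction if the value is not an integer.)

A emits 24 × 3070 = 73680 frames; B emits 25 × 3070 = 76750.
Difference = 3070 frames; B is ahead of A.

3070 frames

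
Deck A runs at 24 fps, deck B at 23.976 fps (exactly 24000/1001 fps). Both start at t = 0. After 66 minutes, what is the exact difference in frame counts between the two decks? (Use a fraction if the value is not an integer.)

66 min = 3960 s.
A emits 24 × 3960 = 95040 frames; B emits 24000/1001 × 3960 = 8640000/91.
Difference = 8640/91 frames (≈ 94.9451); B is behind A.

8640/91 frames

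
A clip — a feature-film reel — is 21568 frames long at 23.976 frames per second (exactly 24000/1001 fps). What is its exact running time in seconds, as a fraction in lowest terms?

337337/375 seconds

Running time = 21568 ÷ (24000/1001) = 21568 × 1001/24000 = 337337/375 s.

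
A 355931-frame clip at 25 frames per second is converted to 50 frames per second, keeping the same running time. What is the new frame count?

Target frames = source frames × (target rate / source rate) = 355931 × (50)/(25) = 355931 × 2 = 711862.

711862 frames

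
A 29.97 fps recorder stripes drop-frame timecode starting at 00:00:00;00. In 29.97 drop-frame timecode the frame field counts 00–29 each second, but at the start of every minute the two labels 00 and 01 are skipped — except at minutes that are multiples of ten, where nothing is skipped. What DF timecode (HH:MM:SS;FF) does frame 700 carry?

Each 10-minute DF block holds 10 × 60 × 30 − 9 × 2 = 17982 frames. 700 ÷ 17982 → 0 full blocks, remainder 700.
Within the partial block the first minute is 1800 frames and each further minute 1798, so 0 further minute boundaries passed. Total skipped labels = 18 × 0 + 2 × 0 = 0.
Non-drop label index = 700 + 0 = 700; at 30 labels/s that is 00:00:23:10, i.e. DF 00:00:23;10.

00:00:23;10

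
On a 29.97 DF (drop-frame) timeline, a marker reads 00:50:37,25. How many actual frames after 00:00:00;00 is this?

As if non-drop at 30 labels/s: (0 × 3600 + 50 × 60 + 37) × 30 + 25 = 91135.
Minute boundaries passed: 50; those not divisible by 10: 50 − 5 = 45; dropped labels = 2 × 45 = 90.
Actual frame index = 91135 − 90 = 91045.

91045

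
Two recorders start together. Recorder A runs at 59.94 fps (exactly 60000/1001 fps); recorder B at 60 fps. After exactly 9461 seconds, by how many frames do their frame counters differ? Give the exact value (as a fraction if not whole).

567660/1001 frames

A emits 60000/1001 × 9461 = 567660000/1001 frames; B emits 60 × 9461 = 567660.
Difference = 567660/1001 frames (≈ 567.0929); B is ahead of A.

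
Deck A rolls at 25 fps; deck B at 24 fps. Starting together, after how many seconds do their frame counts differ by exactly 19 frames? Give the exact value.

The gap grows by |24 − 25| = 1 frame per second.
Time for a 19-frame gap: 19 ÷ (1) = 19 s.

19 seconds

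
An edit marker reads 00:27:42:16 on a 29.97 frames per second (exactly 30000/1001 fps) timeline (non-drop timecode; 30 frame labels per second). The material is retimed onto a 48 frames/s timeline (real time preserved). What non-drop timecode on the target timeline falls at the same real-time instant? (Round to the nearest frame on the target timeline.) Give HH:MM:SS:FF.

00:27:44:09

Source frame index: (0×3600 + 27×60 + 42) × 30 + 16 = 49876.
Real time: 49876 / (30000/1001) = 12481469/7500 s.
Target frame: (12481469/7500) × (48) = 49925876/625 ≈ 79881.402 → 79881.
At 48 labels/s: frame 79881 → 00:27:44:09.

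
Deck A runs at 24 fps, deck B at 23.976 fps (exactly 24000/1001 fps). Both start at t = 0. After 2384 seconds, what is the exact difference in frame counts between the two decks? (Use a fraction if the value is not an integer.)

57216/1001 frames

A emits 24 × 2384 = 57216 frames; B emits 24000/1001 × 2384 = 57216000/1001.
Difference = 57216/1001 frames (≈ 57.1588); B is behind A.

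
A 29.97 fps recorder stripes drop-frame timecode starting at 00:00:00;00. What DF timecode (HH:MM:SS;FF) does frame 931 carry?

Each 10-minute DF block holds 10 × 60 × 30 − 9 × 2 = 17982 frames. 931 ÷ 17982 → 0 full blocks, remainder 931.
Within the partial block the first minute is 1800 frames and each further minute 1798, so 0 further minute boundaries passed. Total skipped labels = 18 × 0 + 2 × 0 = 0.
Non-drop label index = 931 + 0 = 931; at 30 labels/s that is 00:00:31:01, i.e. DF 00:00:31;01.

00:00:31;01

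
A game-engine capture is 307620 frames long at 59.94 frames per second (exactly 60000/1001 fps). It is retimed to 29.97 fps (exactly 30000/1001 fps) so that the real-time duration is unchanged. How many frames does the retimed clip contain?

153810 frames

Target frames = source frames × (target rate / source rate) = 307620 × (30000/1001)/(60000/1001) = 307620 × 1/2 = 153810.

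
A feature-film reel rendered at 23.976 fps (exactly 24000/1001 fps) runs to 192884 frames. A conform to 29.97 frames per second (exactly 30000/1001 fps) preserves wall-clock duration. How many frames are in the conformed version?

Target frames = source frames × (target rate / source rate) = 192884 × (30000/1001)/(24000/1001) = 192884 × 5/4 = 241105.

241105 frames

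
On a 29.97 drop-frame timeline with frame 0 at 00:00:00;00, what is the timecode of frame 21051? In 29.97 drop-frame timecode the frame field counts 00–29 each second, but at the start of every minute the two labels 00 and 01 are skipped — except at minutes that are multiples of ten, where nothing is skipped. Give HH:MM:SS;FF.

Ten DF minutes hold 17982 frames, so frame 21051 lies in block 1 (frames 17982–35963) with 3069 frames into that block.
The block's first minute is 1800 frames and the rest 1798 each; 3069 frames reaches minute 1, so 1 × 18 + 1 × 2 = 20 labels have been skipped so far.
Adding those back, label number 21051 + 20 = 21071 at 30 labels/s is 702 s + 11 f = 0 h 11 min 42 s frame 11, i.e. 00:11:42;11.

00:11:42;11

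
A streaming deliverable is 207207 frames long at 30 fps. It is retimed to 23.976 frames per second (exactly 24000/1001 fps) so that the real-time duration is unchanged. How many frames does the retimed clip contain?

Target frames = source frames × (target rate / source rate) = 207207 × (24000/1001)/(30) = 207207 × 800/1001 = 165600.

165600 frames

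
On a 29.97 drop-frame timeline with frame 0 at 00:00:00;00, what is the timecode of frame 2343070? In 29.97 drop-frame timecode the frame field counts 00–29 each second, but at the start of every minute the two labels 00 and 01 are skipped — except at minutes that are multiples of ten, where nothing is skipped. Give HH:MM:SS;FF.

Ten DF minutes hold 17982 frames, so frame 2343070 lies in block 130 (frames 2337660–2355641) with 5410 frames into that block.
The block's first minute is 1800 frames and the rest 1798 each; 5410 frames reaches minute 3, so 130 × 18 + 3 × 2 = 2346 labels have been skipped so far.
Adding those back, label number 2343070 + 2346 = 2345416 at 30 labels/s is 78180 s + 16 f = 21 h 43 min 0 s frame 16, i.e. 21:43:00;16.

21:43:00;16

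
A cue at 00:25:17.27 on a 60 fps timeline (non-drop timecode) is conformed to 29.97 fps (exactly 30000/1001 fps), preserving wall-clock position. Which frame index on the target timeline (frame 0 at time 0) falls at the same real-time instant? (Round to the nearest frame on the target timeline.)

frame 45478

Source frame index: (0×3600 + 25×60 + 17) × 60 + 27 = 91047.
Real time: 91047 / (60) = 30349/20 s.
Target frame: (30349/20) × (30000/1001) = 4138500/91 ≈ 45478.022 → 45478.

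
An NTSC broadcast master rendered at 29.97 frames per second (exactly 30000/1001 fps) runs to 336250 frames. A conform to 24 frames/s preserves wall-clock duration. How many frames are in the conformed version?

Target frames = source frames × (target rate / source rate) = 336250 × (24)/(30000/1001) = 336250 × 1001/1250 = 269269.

269269 frames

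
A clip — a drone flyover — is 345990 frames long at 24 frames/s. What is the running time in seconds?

14416.25 seconds

Running time = 345990 / (24) = 14416.25 s.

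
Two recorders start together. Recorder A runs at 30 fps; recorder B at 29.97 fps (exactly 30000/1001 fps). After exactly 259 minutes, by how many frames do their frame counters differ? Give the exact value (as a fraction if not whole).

66600/143 frames

259 min = 15540 s.
A emits 30 × 15540 = 466200 frames; B emits 30000/1001 × 15540 = 66600000/143.
Difference = 66600/143 frames (≈ 465.7343); B is behind A.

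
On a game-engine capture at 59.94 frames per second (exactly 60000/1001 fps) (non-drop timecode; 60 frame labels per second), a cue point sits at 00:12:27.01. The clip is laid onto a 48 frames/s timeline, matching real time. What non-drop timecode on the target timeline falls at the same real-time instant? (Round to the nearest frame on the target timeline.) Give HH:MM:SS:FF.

00:12:27:37

Source frame index: (0×3600 + 12×60 + 27) × 60 + 1 = 44821.
Real time: 44821 / (60000/1001) = 44865821/60000 s.
Target frame: (44865821/60000) × (48) = 44865821/1250 ≈ 35892.657 → 35893.
At 48 labels/s: frame 35893 → 00:12:27:37.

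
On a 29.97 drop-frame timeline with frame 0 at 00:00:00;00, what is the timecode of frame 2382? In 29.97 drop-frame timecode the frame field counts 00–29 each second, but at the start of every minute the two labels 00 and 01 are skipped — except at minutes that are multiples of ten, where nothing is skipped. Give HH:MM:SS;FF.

00:01:19;14

Each 10-minute DF block holds 10 × 60 × 30 − 9 × 2 = 17982 frames. 2382 ÷ 17982 → 0 full blocks, remainder 2382.
Within the partial block the first minute is 1800 frames and each further minute 1798, so 1 further minute boundary passed. Total skipped labels = 18 × 0 + 2 × 1 = 2.
Non-drop label index = 2382 + 2 = 2384; at 30 labels/s that is 00:01:19:14, i.e. DF 00:01:19;14.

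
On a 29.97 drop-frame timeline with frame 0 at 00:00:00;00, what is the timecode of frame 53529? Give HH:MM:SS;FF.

00:29:46;03

Each 10-minute DF block holds 10 × 60 × 30 − 9 × 2 = 17982 frames. 53529 ÷ 17982 → 2 full blocks, remainder 17565.
Within the partial block the first minute is 1800 frames and each further minute 1798, so 9 further minute boundaries passed. Total skipped labels = 18 × 2 + 2 × 9 = 54.
Non-drop label index = 53529 + 54 = 53583; at 30 labels/s that is 00:29:46:03, i.e. DF 00:29:46;03.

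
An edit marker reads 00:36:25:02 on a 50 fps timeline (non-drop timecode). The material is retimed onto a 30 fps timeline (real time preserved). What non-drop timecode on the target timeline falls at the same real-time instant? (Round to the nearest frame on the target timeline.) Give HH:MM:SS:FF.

00:36:25:01

Source frame index: (0×3600 + 36×60 + 25) × 50 + 2 = 109252.
Real time: 109252 / (50) = 54626/25 s.
Target frame: (54626/25) × (30) = 327756/5 ≈ 65551.200 → 65551.
At 30 labels/s: frame 65551 → 00:36:25:01.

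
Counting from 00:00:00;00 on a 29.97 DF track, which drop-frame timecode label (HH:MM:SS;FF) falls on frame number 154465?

01:25:53;29

Ten DF minutes hold 17982 frames, so frame 154465 lies in block 8 (frames 143856–161837) with 10609 frames into that block.
The block's first minute is 1800 frames and the rest 1798 each; 10609 frames reaches minute 5, so 8 × 18 + 5 × 2 = 154 labels have been skipped so far.
Adding those back, label number 154465 + 154 = 154619 at 30 labels/s is 5153 s + 29 f = 1 h 25 min 53 s frame 29, i.e. 01:25:53;29.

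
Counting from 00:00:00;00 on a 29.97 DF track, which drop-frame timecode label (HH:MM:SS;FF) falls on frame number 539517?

Each 10-minute DF block holds 10 × 60 × 30 − 9 × 2 = 17982 frames. 539517 ÷ 17982 → 30 full blocks, remainder 57.
Within the partial block the first minute is 1800 frames and each further minute 1798, so 0 further minute boundaries passed. Total skipped labels = 18 × 30 + 2 × 0 = 540.
Non-drop label index = 539517 + 540 = 540057; at 30 labels/s that is 05:00:01:27, i.e. DF 05:00:01;27.

05:00:01;27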